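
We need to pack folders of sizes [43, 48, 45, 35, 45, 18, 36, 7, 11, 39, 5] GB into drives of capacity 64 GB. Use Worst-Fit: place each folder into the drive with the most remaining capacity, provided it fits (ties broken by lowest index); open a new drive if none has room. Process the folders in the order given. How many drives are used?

43 GB → drive 1 (remaining 21 GB)
48 GB → drive 2 (remaining 16 GB)
45 GB → drive 3 (remaining 19 GB)
35 GB → drive 4 (remaining 29 GB)
45 GB → drive 5 (remaining 19 GB)
18 GB → drive 4 (remaining 11 GB)
36 GB → drive 6 (remaining 28 GB)
7 GB → drive 6 (remaining 21 GB)
11 GB → drive 1 (remaining 10 GB)
39 GB → drive 7 (remaining 25 GB)
5 GB → drive 7 (remaining 20 GB)

7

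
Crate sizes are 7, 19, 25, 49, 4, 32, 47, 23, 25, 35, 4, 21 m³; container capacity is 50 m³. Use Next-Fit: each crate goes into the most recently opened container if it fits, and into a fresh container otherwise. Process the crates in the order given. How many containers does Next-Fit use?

container 1: place 7 m³, 43 m³ left
container 1: place 19 m³, 24 m³ left
container 2: place 25 m³, 25 m³ left
container 3: place 49 m³, 1 m³ left
container 4: place 4 m³, 46 m³ left
container 4: place 32 m³, 14 m³ left
container 5: place 47 m³, 3 m³ left
container 6: place 23 m³, 27 m³ left
container 6: place 25 m³, 2 m³ left
container 7: place 35 m³, 15 m³ left
container 7: place 4 m³, 11 m³ left
container 8: place 21 m³, 29 m³ left

8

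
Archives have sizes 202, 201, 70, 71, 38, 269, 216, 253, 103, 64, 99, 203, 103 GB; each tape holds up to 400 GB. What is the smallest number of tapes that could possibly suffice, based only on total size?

5

Total size = 202 + 201 + 70 + 71 + 38 + 269 + 216 + 253 + 103 + 64 + 99 + 203 + 103 = 1892 GB.
⌈1892 / 400⌉ = 5.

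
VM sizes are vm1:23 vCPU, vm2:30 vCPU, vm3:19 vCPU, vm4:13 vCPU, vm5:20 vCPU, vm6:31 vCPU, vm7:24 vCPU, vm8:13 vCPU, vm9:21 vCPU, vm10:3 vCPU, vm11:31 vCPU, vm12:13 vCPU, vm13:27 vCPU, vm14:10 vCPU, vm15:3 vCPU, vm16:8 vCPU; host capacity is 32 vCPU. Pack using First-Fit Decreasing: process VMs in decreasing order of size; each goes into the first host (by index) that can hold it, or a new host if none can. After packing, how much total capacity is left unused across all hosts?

Sorted descending: 31, 31, 30, 27, 24, 23, 21, 20, 19, 13, 13, 13, 10, 8, 3, 3.
Put 31 vCPU in host 1; 1 vCPU remain.
Put 31 vCPU in host 2; 1 vCPU remain.
Put 30 vCPU in host 3; 2 vCPU remain.
Put 27 vCPU in host 4; 5 vCPU remain.
Put 24 vCPU in host 5; 8 vCPU remain.
Put 23 vCPU in host 6; 9 vCPU remain.
Put 21 vCPU in host 7; 11 vCPU remain.
Put 20 vCPU in host 8; 12 vCPU remain.
Put 19 vCPU in host 9; 13 vCPU remain.
Put 13 vCPU in host 9; 0 vCPU remain.
Put 13 vCPU in host 10; 19 vCPU remain.
Put 13 vCPU in host 10; 6 vCPU remain.
Put 10 vCPU in host 7; 1 vCPU remain.
Put 8 vCPU in host 5; 0 vCPU remain.
Put 3 vCPU in host 4; 2 vCPU remain.
Put 3 vCPU in host 6; 6 vCPU remain.
10 hosts × 32 vCPU = 320 vCPU; used 289 vCPU; unused 31 vCPU.

31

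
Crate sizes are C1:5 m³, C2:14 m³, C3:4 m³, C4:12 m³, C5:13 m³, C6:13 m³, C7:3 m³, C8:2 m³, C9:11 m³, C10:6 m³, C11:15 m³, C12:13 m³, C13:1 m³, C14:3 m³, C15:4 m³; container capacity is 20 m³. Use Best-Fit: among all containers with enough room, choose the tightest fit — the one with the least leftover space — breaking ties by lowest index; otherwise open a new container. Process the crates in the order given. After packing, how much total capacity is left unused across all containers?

container 1: place C1 (5 m³), 15 m³ left
container 1: place C2 (14 m³), 1 m³ left
container 2: place C3 (4 m³), 16 m³ left
container 2: place C4 (12 m³), 4 m³ left
container 3: place C5 (13 m³), 7 m³ left
container 4: place C6 (13 m³), 7 m³ left
container 2: place C7 (3 m³), 1 m³ left
container 3: place C8 (2 m³), 5 m³ left
container 5: place C9 (11 m³), 9 m³ left
container 4: place C10 (6 m³), 1 m³ left
container 6: place C11 (15 m³), 5 m³ left
container 7: place C12 (13 m³), 7 m³ left
container 1: place C13 (1 m³), 0 m³ left
container 3: place C14 (3 m³), 2 m³ left
container 6: place C15 (4 m³), 1 m³ left
7 containers × 20 m³ = 140 m³; used 119 m³; unused 21 m³.

21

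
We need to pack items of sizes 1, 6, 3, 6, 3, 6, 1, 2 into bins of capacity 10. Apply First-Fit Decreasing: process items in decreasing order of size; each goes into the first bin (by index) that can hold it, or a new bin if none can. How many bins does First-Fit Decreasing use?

3

Sorted descending: 6, 6, 6, 3, 3, 2, 1, 1.
bin 1: place 6, 4 left
bin 2: place 6, 4 left
bin 3: place 6, 4 left
bin 1: place 3, 1 left
bin 2: place 3, 1 left
bin 3: place 2, 2 left
bin 1: place 1, 0 left
bin 2: place 1, 0 left
Final bins: [6,3,1] [6,3,1] [6,2].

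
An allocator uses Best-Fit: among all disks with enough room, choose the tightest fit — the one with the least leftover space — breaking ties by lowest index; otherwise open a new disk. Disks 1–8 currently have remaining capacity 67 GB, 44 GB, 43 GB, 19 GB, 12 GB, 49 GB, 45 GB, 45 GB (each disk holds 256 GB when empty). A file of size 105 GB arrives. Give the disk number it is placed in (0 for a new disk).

0

No disk has ≥ 105 GB free, so a new disk is opened.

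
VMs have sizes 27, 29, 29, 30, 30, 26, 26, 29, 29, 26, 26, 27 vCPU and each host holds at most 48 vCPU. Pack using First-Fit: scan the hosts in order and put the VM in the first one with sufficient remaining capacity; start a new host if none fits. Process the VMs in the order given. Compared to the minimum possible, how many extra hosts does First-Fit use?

First-Fit: [27] [29] [29] [30] [30] [26] [26] [29] [29] [26] [26] [27] → 12 hosts.
12 VMs exceed 24 vCPU (half the capacity), and no two of those can share a host, so at least 12 hosts are needed.
So 12 is already optimal.

0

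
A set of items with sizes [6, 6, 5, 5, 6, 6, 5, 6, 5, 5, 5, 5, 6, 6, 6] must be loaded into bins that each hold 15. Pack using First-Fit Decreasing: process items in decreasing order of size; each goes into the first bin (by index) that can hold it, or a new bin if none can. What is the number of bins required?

Sorted descending: 6, 6, 6, 6, 6, 6, 6, 6, 5, 5, 5, 5, 5, 5, 5.
6 → bin 1 (remaining 9)
6 → bin 1 (remaining 3)
6 → bin 2 (remaining 9)
6 → bin 2 (remaining 3)
6 → bin 3 (remaining 9)
6 → bin 3 (remaining 3)
6 → bin 4 (remaining 9)
6 → bin 4 (remaining 3)
5 → bin 5 (remaining 10)
5 → bin 5 (remaining 5)
5 → bin 5 (remaining 0)
5 → bin 6 (remaining 10)
5 → bin 6 (remaining 5)
5 → bin 6 (remaining 0)
5 → bin 7 (remaining 10)
Final bins: [6,6] [6,6] [6,6] [6,6] [5,5,5] [5,5,5] [5].

7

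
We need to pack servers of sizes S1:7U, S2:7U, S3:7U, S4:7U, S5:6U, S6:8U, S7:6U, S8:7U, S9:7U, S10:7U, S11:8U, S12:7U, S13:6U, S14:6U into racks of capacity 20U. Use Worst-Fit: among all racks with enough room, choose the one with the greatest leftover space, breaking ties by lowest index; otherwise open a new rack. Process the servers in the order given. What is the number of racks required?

6

Put S1 (7U) in rack 1; 13U remain.
Put S2 (7U) in rack 1; 6U remain.
Put S3 (7U) in rack 2; 13U remain.
Put S4 (7U) in rack 2; 6U remain.
Put S5 (6U) in rack 1; 0U remain.
Put S6 (8U) in rack 3; 12U remain.
Put S7 (6U) in rack 3; 6U remain.
Put S8 (7U) in rack 4; 13U remain.
Put S9 (7U) in rack 4; 6U remain.
Put S10 (7U) in rack 5; 13U remain.
Put S11 (8U) in rack 5; 5U remain.
Put S12 (7U) in rack 6; 13U remain.
Put S13 (6U) in rack 6; 7U remain.
Put S14 (6U) in rack 6; 1U remain.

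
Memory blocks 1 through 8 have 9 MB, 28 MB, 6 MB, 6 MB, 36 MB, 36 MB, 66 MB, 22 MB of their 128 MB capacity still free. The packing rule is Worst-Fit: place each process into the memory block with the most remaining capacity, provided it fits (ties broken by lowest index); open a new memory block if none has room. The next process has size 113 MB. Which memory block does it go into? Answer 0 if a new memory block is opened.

0

No memory block has ≥ 113 MB free, so a new memory block is opened.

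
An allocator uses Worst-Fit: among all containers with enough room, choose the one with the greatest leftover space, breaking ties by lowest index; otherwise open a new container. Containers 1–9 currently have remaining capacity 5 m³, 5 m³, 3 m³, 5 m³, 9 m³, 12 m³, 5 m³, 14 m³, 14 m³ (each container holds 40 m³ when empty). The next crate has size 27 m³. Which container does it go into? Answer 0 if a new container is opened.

No container has ≥ 27 m³ free, so a new container is opened.

0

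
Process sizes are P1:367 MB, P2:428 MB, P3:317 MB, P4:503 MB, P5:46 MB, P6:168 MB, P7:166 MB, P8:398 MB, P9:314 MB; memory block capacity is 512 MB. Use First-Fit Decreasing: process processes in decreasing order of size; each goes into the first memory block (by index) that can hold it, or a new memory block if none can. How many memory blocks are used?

Sorted descending: 503, 428, 398, 367, 317, 314, 168, 166, 46.
503 MB → memory block 1 (remaining 9 MB)
428 MB → memory block 2 (remaining 84 MB)
398 MB → memory block 3 (remaining 114 MB)
367 MB → memory block 4 (remaining 145 MB)
317 MB → memory block 5 (remaining 195 MB)
314 MB → memory block 6 (remaining 198 MB)
168 MB → memory block 5 (remaining 27 MB)
166 MB → memory block 6 (remaining 32 MB)
46 MB → memory block 2 (remaining 38 MB)

6 memory blocks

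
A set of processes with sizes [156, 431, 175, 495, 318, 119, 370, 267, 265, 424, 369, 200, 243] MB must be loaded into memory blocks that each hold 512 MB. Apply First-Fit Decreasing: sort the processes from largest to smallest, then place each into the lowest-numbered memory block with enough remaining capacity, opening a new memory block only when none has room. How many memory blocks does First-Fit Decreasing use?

9 memory blocks

Sorted descending: 495, 431, 424, 370, 369, 318, 267, 265, 243, 200, 175, 156, 119.
memory block 1: place 495 MB, 17 MB left
memory block 2: place 431 MB, 81 MB left
memory block 3: place 424 MB, 88 MB left
memory block 4: place 370 MB, 142 MB left
memory block 5: place 369 MB, 143 MB left
memory block 6: place 318 MB, 194 MB left
memory block 7: place 267 MB, 245 MB left
memory block 8: place 265 MB, 247 MB left
memory block 7: place 243 MB, 2 MB left
memory block 8: place 200 MB, 47 MB left
memory block 6: place 175 MB, 19 MB left
memory block 9: place 156 MB, 356 MB left
memory block 4: place 119 MB, 23 MB left
Final memory blocks: [495] [431] [424] [370,119] [369] [318,175] [267,243] [265,200] [156].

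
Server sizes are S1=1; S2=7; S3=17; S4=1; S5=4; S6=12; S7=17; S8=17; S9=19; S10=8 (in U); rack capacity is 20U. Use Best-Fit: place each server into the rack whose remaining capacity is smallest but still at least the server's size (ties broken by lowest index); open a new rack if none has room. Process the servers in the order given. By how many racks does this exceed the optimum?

0

Best-Fit: [1,7,4,8] [17,1] [12] [17] [17] [19] → 6 racks.
Total size 103U; any packing needs at least ⌈103/20⌉ = 6 racks.
So 6 is already optimal.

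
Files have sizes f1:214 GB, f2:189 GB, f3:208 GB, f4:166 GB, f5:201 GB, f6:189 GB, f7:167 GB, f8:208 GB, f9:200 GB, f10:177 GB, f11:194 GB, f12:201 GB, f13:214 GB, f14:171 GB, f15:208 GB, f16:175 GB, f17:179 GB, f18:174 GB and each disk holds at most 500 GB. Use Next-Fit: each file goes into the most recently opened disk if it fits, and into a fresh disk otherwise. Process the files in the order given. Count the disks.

9

Put f1 (214 GB) in disk 1; 286 GB remain.
Put f2 (189 GB) in disk 1; 97 GB remain.
Put f3 (208 GB) in disk 2; 292 GB remain.
Put f4 (166 GB) in disk 2; 126 GB remain.
Put f5 (201 GB) in disk 3; 299 GB remain.
Put f6 (189 GB) in disk 3; 110 GB remain.
Put f7 (167 GB) in disk 4; 333 GB remain.
Put f8 (208 GB) in disk 4; 125 GB remain.
Put f9 (200 GB) in disk 5; 300 GB remain.
Put f10 (177 GB) in disk 5; 123 GB remain.
Put f11 (194 GB) in disk 6; 306 GB remain.
Put f12 (201 GB) in disk 6; 105 GB remain.
Put f13 (214 GB) in disk 7; 286 GB remain.
Put f14 (171 GB) in disk 7; 115 GB remain.
Put f15 (208 GB) in disk 8; 292 GB remain.
Put f16 (175 GB) in disk 8; 117 GB remain.
Put f17 (179 GB) in disk 9; 321 GB remain.
Put f18 (174 GB) in disk 9; 147 GB remain.
Final disks: [214,189] [208,166] [201,189] [167,208] [200,177] [194,201] [214,171] [208,175] [179,174].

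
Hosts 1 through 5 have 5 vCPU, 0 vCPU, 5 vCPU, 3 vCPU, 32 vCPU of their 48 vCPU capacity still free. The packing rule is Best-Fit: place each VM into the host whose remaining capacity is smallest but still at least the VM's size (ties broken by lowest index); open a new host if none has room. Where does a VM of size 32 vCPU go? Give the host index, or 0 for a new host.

5

Hosts with room: host 5 (32 vCPU).
Tightest fit is host 5 with 32 vCPU free.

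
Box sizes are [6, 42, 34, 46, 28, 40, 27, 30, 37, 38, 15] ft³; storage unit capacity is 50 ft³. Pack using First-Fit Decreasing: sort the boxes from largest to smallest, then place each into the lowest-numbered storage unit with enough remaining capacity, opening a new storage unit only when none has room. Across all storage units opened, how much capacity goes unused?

107

Sorted descending: 46, 42, 40, 38, 37, 34, 30, 28, 27, 15, 6.
Put 46 ft³ in storage unit 1; 4 ft³ remain.
Put 42 ft³ in storage unit 2; 8 ft³ remain.
Put 40 ft³ in storage unit 3; 10 ft³ remain.
Put 38 ft³ in storage unit 4; 12 ft³ remain.
Put 37 ft³ in storage unit 5; 13 ft³ remain.
Put 34 ft³ in storage unit 6; 16 ft³ remain.
Put 30 ft³ in storage unit 7; 20 ft³ remain.
Put 28 ft³ in storage unit 8; 22 ft³ remain.
Put 27 ft³ in storage unit 9; 23 ft³ remain.
Put 15 ft³ in storage unit 6; 1 ft³ remain.
Put 6 ft³ in storage unit 2; 2 ft³ remain.
9 storage units × 50 ft³ = 450 ft³; used 343 ft³; unused 107 ft³.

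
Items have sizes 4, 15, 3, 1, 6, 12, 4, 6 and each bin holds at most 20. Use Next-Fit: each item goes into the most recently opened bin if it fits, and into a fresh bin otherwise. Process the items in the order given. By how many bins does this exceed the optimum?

1

Next-Fit: [4,15] [3,1,6] [12,4] [6] → 4 bins.
Total size 51; any packing needs at least ⌈51/20⌉ = 3 bins.
An optimal packing achieves that bound: [15,4,1] [12,6] [6,4,3] → 3 bins.
Excess: 4 − 3 = 1.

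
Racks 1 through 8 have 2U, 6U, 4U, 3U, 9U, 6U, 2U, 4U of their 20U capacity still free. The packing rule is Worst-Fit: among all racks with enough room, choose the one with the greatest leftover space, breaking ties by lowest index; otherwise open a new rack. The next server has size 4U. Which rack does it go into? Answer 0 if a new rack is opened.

Racks with room: rack 2 (6U), rack 3 (4U), rack 5 (9U), rack 6 (6U), rack 8 (4U).
Most room is rack 5 with 9U free.

5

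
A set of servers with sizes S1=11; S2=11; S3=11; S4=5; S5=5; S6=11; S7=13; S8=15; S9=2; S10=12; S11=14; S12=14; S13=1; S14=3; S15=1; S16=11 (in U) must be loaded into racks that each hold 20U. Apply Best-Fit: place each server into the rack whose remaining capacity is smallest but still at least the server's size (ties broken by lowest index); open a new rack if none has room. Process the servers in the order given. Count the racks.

10 racks

Put S1 (11U) in rack 1; 9U remain.
Put S2 (11U) in rack 2; 9U remain.
Put S3 (11U) in rack 3; 9U remain.
Put S4 (5U) in rack 1; 4U remain.
Put S5 (5U) in rack 2; 4U remain.
Put S6 (11U) in rack 4; 9U remain.
Put S7 (13U) in rack 5; 7U remain.
Put S8 (15U) in rack 6; 5U remain.
Put S9 (2U) in rack 1; 2U remain.
Put S10 (12U) in rack 7; 8U remain.
Put S11 (14U) in rack 8; 6U remain.
Put S12 (14U) in rack 9; 6U remain.
Put S13 (1U) in rack 1; 1U remain.
Put S14 (3U) in rack 2; 1U remain.
Put S15 (1U) in rack 1; 0U remain.
Put S16 (11U) in rack 10; 9U remain.
Final racks: [11,5,2,1,1] [11,5,3] [11] [11] [13] [15] [12] [14] [14] [11].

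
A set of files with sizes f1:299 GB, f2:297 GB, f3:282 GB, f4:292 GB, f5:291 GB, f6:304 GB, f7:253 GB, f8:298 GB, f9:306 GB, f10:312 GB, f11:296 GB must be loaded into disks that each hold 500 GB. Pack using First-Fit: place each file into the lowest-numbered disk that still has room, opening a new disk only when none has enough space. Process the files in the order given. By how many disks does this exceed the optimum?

0

First-Fit: [299] [297] [282] [292] [291] [304] [253] [298] [306] [312] [296] → 11 disks.
11 files exceed 250 GB (half the capacity), and no two of those can share a disk, so at least 11 disks are needed.
So 11 is already optimal.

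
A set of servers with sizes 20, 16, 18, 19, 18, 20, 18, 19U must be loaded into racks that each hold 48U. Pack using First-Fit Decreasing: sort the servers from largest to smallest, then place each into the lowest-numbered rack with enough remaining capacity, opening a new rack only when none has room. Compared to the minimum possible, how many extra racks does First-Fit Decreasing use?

First-Fit Decreasing: [20,20] [19,19] [18,18] [18,16] → 4 racks.
Total size 148U; any packing needs at least ⌈148/48⌉ = 4 racks.
So 4 is already optimal.

0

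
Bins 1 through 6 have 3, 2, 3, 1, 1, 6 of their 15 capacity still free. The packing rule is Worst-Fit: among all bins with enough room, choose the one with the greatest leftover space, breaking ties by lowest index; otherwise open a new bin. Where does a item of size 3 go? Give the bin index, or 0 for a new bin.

6

Bins with room: bin 1 (3), bin 3 (3), bin 6 (6).
Most room is bin 6 with 6 free.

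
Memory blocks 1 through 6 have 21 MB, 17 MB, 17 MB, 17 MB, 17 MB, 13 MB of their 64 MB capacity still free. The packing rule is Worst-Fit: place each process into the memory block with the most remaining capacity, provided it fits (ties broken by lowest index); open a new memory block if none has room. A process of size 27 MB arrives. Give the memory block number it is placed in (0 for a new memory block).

No memory block has ≥ 27 MB free, so a new memory block is opened.

0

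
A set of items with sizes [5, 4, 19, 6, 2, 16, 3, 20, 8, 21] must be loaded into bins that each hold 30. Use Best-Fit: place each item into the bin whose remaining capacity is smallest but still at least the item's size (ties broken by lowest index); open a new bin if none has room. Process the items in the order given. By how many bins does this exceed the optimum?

0

Best-Fit: [5,4,19,2] [6,16,3] [20,8] [21] → 4 bins.
Total size 104; any packing needs at least ⌈104/30⌉ = 4 bins.
So 4 is already optimal.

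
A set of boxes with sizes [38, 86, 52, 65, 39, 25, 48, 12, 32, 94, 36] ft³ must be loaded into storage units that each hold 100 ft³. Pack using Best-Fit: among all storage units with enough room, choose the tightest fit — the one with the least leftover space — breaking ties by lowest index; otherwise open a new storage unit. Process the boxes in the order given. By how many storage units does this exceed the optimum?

0

Best-Fit: [38,52] [86] [65,25] [39,48,12] [32,36] [94] → 6 storage units.
Total size 527 ft³; any packing needs at least ⌈527/100⌉ = 6 storage units.
So 6 is already optimal.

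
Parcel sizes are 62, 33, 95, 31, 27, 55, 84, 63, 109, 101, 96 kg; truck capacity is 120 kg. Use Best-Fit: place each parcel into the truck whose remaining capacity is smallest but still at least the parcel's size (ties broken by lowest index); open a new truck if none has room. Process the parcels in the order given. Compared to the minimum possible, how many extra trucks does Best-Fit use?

Best-Fit: [62,33] [95] [31,27,55] [84] [63] [109] [101] [96] → 8 trucks.
Total size 756 kg; any packing needs at least ⌈756/120⌉ = 7 trucks.
An optimal packing achieves that bound: [109] [101] [96] [95] [84,33] [63,55] [62,31,27] → 7 trucks.
Excess: 8 − 7 = 1.

1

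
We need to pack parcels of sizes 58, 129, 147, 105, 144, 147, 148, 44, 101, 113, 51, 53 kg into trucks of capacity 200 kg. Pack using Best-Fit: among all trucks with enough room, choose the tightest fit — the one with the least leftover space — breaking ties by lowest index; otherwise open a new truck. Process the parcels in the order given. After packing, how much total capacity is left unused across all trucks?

truck 1: place 58 kg, 142 kg left
truck 1: place 129 kg, 13 kg left
truck 2: place 147 kg, 53 kg left
truck 3: place 105 kg, 95 kg left
truck 4: place 144 kg, 56 kg left
truck 5: place 147 kg, 53 kg left
truck 6: place 148 kg, 52 kg left
truck 6: place 44 kg, 8 kg left
truck 7: place 101 kg, 99 kg left
truck 8: place 113 kg, 87 kg left
truck 2: place 51 kg, 2 kg left
truck 5: place 53 kg, 0 kg left
8 trucks × 200 kg = 1600 kg; used 1240 kg; unused 360 kg.

360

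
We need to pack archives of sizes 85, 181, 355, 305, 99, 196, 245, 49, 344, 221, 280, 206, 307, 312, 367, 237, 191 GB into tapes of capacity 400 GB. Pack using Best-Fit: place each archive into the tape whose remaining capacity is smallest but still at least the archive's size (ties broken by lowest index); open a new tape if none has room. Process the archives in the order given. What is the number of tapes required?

85 GB → tape 1 (remaining 315 GB)
181 GB → tape 1 (remaining 134 GB)
355 GB → tape 2 (remaining 45 GB)
305 GB → tape 3 (remaining 95 GB)
99 GB → tape 1 (remaining 35 GB)
196 GB → tape 4 (remaining 204 GB)
245 GB → tape 5 (remaining 155 GB)
49 GB → tape 3 (remaining 46 GB)
344 GB → tape 6 (remaining 56 GB)
221 GB → tape 7 (remaining 179 GB)
280 GB → tape 8 (remaining 120 GB)
206 GB → tape 9 (remaining 194 GB)
307 GB → tape 10 (remaining 93 GB)
312 GB → tape 11 (remaining 88 GB)
367 GB → tape 12 (remaining 33 GB)
237 GB → tape 13 (remaining 163 GB)
191 GB → tape 9 (remaining 3 GB)
Final tapes: [85,181,99] [355] [305,49] [196] [245] [344] [221] [280] [206,191] [307] [312] [367] [237].

13 tapes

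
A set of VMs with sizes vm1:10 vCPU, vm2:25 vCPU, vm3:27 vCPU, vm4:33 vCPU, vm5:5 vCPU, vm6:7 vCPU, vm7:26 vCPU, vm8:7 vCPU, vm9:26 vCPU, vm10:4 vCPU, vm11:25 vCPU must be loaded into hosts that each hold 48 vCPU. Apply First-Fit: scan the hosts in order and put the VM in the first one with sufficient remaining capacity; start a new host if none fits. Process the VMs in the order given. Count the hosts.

vm1 (10 vCPU) → host 1 (remaining 38 vCPU)
vm2 (25 vCPU) → host 1 (remaining 13 vCPU)
vm3 (27 vCPU) → host 2 (remaining 21 vCPU)
vm4 (33 vCPU) → host 3 (remaining 15 vCPU)
vm5 (5 vCPU) → host 1 (remaining 8 vCPU)
vm6 (7 vCPU) → host 1 (remaining 1 vCPU)
vm7 (26 vCPU) → host 4 (remaining 22 vCPU)
vm8 (7 vCPU) → host 2 (remaining 14 vCPU)
vm9 (26 vCPU) → host 5 (remaining 22 vCPU)
vm10 (4 vCPU) → host 2 (remaining 10 vCPU)
vm11 (25 vCPU) → host 6 (remaining 23 vCPU)
Final hosts: [10,25,5,7] [27,7,4] [33] [26] [26] [25].

6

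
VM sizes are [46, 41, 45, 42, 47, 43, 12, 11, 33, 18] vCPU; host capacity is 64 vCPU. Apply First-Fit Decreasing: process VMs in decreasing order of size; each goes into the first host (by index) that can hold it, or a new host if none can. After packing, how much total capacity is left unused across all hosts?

110

Sorted descending: 47, 46, 45, 43, 42, 41, 33, 18, 12, 11.
host 1: place 47 vCPU, 17 vCPU left
host 2: place 46 vCPU, 18 vCPU left
host 3: place 45 vCPU, 19 vCPU left
host 4: place 43 vCPU, 21 vCPU left
host 5: place 42 vCPU, 22 vCPU left
host 6: place 41 vCPU, 23 vCPU left
host 7: place 33 vCPU, 31 vCPU left
host 2: place 18 vCPU, 0 vCPU left
host 1: place 12 vCPU, 5 vCPU left
host 3: place 11 vCPU, 8 vCPU left
7 hosts × 64 vCPU = 448 vCPU; used 338 vCPU; unused 110 vCPU.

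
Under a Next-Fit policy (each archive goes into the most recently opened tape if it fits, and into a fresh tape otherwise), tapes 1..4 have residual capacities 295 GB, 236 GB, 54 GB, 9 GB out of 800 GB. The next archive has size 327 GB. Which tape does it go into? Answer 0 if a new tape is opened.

Next-Fit only looks at tape 4, which has 9 GB free.
327 GB does not fit, so a new tape is opened.

0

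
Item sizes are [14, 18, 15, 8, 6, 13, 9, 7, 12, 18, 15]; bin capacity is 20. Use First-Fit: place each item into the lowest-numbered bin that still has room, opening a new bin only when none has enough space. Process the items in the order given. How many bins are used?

14 → bin 1 (remaining 6)
18 → bin 2 (remaining 2)
15 → bin 3 (remaining 5)
8 → bin 4 (remaining 12)
6 → bin 1 (remaining 0)
13 → bin 5 (remaining 7)
9 → bin 4 (remaining 3)
7 → bin 5 (remaining 0)
12 → bin 6 (remaining 8)
18 → bin 7 (remaining 2)
15 → bin 8 (remaining 5)

8 bins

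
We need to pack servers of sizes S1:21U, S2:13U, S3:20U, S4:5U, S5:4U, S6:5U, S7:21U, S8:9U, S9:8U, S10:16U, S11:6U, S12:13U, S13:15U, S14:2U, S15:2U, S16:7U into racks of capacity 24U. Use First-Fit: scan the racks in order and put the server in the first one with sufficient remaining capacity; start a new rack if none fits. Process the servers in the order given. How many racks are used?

8

Put S1 (21U) in rack 1; 3U remain.
Put S2 (13U) in rack 2; 11U remain.
Put S3 (20U) in rack 3; 4U remain.
Put S4 (5U) in rack 2; 6U remain.
Put S5 (4U) in rack 2; 2U remain.
Put S6 (5U) in rack 4; 19U remain.
Put S7 (21U) in rack 5; 3U remain.
Put S8 (9U) in rack 4; 10U remain.
Put S9 (8U) in rack 4; 2U remain.
Put S10 (16U) in rack 6; 8U remain.
Put S11 (6U) in rack 6; 2U remain.
Put S12 (13U) in rack 7; 11U remain.
Put S13 (15U) in rack 8; 9U remain.
Put S14 (2U) in rack 1; 1U remain.
Put S15 (2U) in rack 2; 0U remain.
Put S16 (7U) in rack 7; 4U remain.
Final racks: [21,2] [13,5,4,2] [20] [5,9,8] [21] [16,6] [13,7] [15].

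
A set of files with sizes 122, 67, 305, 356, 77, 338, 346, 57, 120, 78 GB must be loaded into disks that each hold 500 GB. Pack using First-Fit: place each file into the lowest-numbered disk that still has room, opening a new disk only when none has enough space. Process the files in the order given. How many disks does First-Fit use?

122 GB → disk 1 (remaining 378 GB)
67 GB → disk 1 (remaining 311 GB)
305 GB → disk 1 (remaining 6 GB)
356 GB → disk 2 (remaining 144 GB)
77 GB → disk 2 (remaining 67 GB)
338 GB → disk 3 (remaining 162 GB)
346 GB → disk 4 (remaining 154 GB)
57 GB → disk 2 (remaining 10 GB)
120 GB → disk 3 (remaining 42 GB)
78 GB → disk 4 (remaining 76 GB)
Final disks: [122,67,305] [356,77,57] [338,120] [346,78].

4 disks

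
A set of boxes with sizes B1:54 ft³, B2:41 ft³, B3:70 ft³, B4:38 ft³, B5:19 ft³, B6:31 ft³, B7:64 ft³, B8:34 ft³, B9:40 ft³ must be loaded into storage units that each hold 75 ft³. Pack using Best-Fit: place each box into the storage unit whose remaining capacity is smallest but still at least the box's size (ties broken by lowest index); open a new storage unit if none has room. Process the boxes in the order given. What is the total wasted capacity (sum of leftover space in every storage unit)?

59

storage unit 1: place B1 (54 ft³), 21 ft³ left
storage unit 2: place B2 (41 ft³), 34 ft³ left
storage unit 3: place B3 (70 ft³), 5 ft³ left
storage unit 4: place B4 (38 ft³), 37 ft³ left
storage unit 1: place B5 (19 ft³), 2 ft³ left
storage unit 2: place B6 (31 ft³), 3 ft³ left
storage unit 5: place B7 (64 ft³), 11 ft³ left
storage unit 4: place B8 (34 ft³), 3 ft³ left
storage unit 6: place B9 (40 ft³), 35 ft³ left
6 storage units × 75 ft³ = 450 ft³; used 391 ft³; unused 59 ft³.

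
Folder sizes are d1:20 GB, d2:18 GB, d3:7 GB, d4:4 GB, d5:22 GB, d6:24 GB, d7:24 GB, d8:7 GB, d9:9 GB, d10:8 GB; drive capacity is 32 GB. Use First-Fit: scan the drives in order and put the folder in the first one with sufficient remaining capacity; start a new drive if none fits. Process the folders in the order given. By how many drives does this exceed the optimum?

0

First-Fit: [20,7,4] [18,7] [22,9] [24,8] [24] → 5 drives.
Total size 143 GB; any packing needs at least ⌈143/32⌉ = 5 drives.
So 5 is already optimal.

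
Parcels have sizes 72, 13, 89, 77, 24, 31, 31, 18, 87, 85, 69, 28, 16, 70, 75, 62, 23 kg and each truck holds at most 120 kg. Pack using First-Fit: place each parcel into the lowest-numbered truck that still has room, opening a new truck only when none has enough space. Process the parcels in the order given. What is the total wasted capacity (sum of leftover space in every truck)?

210

72 kg → truck 1 (remaining 48 kg)
13 kg → truck 1 (remaining 35 kg)
89 kg → truck 2 (remaining 31 kg)
77 kg → truck 3 (remaining 43 kg)
24 kg → truck 1 (remaining 11 kg)
31 kg → truck 2 (remaining 0 kg)
31 kg → truck 3 (remaining 12 kg)
18 kg → truck 4 (remaining 102 kg)
87 kg → truck 4 (remaining 15 kg)
85 kg → truck 5 (remaining 35 kg)
69 kg → truck 6 (remaining 51 kg)
28 kg → truck 5 (remaining 7 kg)
16 kg → truck 6 (remaining 35 kg)
70 kg → truck 7 (remaining 50 kg)
75 kg → truck 8 (remaining 45 kg)
62 kg → truck 9 (remaining 58 kg)
23 kg → truck 6 (remaining 12 kg)
9 trucks × 120 kg = 1080 kg; used 870 kg; unused 210 kg.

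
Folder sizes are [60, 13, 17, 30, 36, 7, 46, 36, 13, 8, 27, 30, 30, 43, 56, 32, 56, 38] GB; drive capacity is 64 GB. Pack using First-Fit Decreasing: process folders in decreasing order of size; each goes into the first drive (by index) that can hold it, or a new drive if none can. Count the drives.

10

Sorted descending: 60, 56, 56, 46, 43, 38, 36, 36, 32, 30, 30, 30, 27, 17, 13, 13, 8, 7.
60 GB → drive 1 (remaining 4 GB)
56 GB → drive 2 (remaining 8 GB)
56 GB → drive 3 (remaining 8 GB)
46 GB → drive 4 (remaining 18 GB)
43 GB → drive 5 (remaining 21 GB)
38 GB → drive 6 (remaining 26 GB)
36 GB → drive 7 (remaining 28 GB)
36 GB → drive 8 (remaining 28 GB)
32 GB → drive 9 (remaining 32 GB)
30 GB → drive 9 (remaining 2 GB)
30 GB → drive 10 (remaining 34 GB)
30 GB → drive 10 (remaining 4 GB)
27 GB → drive 7 (remaining 1 GB)
17 GB → drive 4 (remaining 1 GB)
13 GB → drive 5 (remaining 8 GB)
13 GB → drive 6 (remaining 13 GB)
8 GB → drive 2 (remaining 0 GB)
7 GB → drive 3 (remaining 1 GB)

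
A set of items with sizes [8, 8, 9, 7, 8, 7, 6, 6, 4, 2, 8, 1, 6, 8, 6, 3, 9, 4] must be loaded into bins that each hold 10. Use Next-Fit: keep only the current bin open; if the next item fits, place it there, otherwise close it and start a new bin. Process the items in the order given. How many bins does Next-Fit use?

8 → bin 1 (remaining 2)
8 → bin 2 (remaining 2)
9 → bin 3 (remaining 1)
7 → bin 4 (remaining 3)
8 → bin 5 (remaining 2)
7 → bin 6 (remaining 3)
6 → bin 7 (remaining 4)
6 → bin 8 (remaining 4)
4 → bin 8 (remaining 0)
2 → bin 9 (remaining 8)
8 → bin 9 (remaining 0)
1 → bin 10 (remaining 9)
6 → bin 10 (remaining 3)
8 → bin 11 (remaining 2)
6 → bin 12 (remaining 4)
3 → bin 12 (remaining 1)
9 → bin 13 (remaining 1)
4 → bin 14 (remaining 6)
Final bins: [8] [8] [9] [7] [8] [7] [6] [6,4] [2,8] [1,6] [8] [6,3] [9] [4].

14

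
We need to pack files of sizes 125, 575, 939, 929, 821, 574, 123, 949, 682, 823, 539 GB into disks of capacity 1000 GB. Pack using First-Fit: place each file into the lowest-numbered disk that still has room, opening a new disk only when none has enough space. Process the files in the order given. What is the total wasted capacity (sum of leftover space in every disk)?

1921

disk 1: place 125 GB, 875 GB left
disk 1: place 575 GB, 300 GB left
disk 2: place 939 GB, 61 GB left
disk 3: place 929 GB, 71 GB left
disk 4: place 821 GB, 179 GB left
disk 5: place 574 GB, 426 GB left
disk 1: place 123 GB, 177 GB left
disk 6: place 949 GB, 51 GB left
disk 7: place 682 GB, 318 GB left
disk 8: place 823 GB, 177 GB left
disk 9: place 539 GB, 461 GB left
9 disks × 1000 GB = 9000 GB; used 7079 GB; unused 1921 GB.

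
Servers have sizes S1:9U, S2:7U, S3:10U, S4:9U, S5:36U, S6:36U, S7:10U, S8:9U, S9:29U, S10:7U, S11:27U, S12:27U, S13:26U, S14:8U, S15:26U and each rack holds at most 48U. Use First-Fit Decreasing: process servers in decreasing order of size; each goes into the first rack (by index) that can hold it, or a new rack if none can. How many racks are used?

7

Sorted descending: 36, 36, 29, 27, 27, 26, 26, 10, 10, 9, 9, 9, 8, 7, 7.
Put 36U in rack 1; 12U remain.
Put 36U in rack 2; 12U remain.
Put 29U in rack 3; 19U remain.
Put 27U in rack 4; 21U remain.
Put 27U in rack 5; 21U remain.
Put 26U in rack 6; 22U remain.
Put 26U in rack 7; 22U remain.
Put 10U in rack 1; 2U remain.
Put 10U in rack 2; 2U remain.
Put 9U in rack 3; 10U remain.
Put 9U in rack 3; 1U remain.
Put 9U in rack 4; 12U remain.
Put 8U in rack 4; 4U remain.
Put 7U in rack 5; 14U remain.
Put 7U in rack 5; 7U remain.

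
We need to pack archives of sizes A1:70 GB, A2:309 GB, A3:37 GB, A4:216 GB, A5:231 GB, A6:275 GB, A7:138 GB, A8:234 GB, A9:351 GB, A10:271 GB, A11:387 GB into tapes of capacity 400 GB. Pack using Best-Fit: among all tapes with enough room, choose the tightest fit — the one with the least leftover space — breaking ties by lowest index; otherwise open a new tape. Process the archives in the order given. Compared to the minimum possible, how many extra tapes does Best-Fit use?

0

Best-Fit: [70,309] [37,216,138] [231] [275] [234] [351] [271] [387] → 8 tapes.
8 archives exceed 200 GB (half the capacity), and no two of those can share a tape, so at least 8 tapes are needed.
So 8 is already optimal.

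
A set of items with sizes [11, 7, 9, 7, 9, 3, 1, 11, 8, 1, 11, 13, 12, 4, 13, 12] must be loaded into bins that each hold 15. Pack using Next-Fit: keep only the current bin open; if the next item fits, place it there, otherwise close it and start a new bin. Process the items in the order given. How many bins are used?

13

bin 1: place 11, 4 left
bin 2: place 7, 8 left
bin 3: place 9, 6 left
bin 4: place 7, 8 left
bin 5: place 9, 6 left
bin 5: place 3, 3 left
bin 5: place 1, 2 left
bin 6: place 11, 4 left
bin 7: place 8, 7 left
bin 7: place 1, 6 left
bin 8: place 11, 4 left
bin 9: place 13, 2 left
bin 10: place 12, 3 left
bin 11: place 4, 11 left
bin 12: place 13, 2 left
bin 13: place 12, 3 left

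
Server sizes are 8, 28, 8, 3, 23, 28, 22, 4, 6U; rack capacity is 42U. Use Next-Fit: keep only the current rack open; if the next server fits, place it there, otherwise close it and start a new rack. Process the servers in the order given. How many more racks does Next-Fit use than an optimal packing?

0

Next-Fit: [8,28] [8,3,23] [28] [22,4,6] → 4 racks.
Total size 130U; any packing needs at least ⌈130/42⌉ = 4 racks.
So 4 is already optimal.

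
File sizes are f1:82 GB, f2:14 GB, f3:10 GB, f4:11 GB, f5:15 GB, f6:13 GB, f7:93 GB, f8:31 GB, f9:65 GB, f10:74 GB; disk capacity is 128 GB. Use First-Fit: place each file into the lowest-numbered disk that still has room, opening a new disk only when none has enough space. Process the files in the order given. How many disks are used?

4

Put f1 (82 GB) in disk 1; 46 GB remain.
Put f2 (14 GB) in disk 1; 32 GB remain.
Put f3 (10 GB) in disk 1; 22 GB remain.
Put f4 (11 GB) in disk 1; 11 GB remain.
Put f5 (15 GB) in disk 2; 113 GB remain.
Put f6 (13 GB) in disk 2; 100 GB remain.
Put f7 (93 GB) in disk 2; 7 GB remain.
Put f8 (31 GB) in disk 3; 97 GB remain.
Put f9 (65 GB) in disk 3; 32 GB remain.
Put f10 (74 GB) in disk 4; 54 GB remain.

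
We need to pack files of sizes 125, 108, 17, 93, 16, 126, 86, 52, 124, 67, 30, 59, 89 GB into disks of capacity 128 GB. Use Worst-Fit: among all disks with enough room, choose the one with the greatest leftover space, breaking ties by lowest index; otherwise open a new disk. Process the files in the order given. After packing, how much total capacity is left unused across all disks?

160

Put 125 GB in disk 1; 3 GB remain.
Put 108 GB in disk 2; 20 GB remain.
Put 17 GB in disk 2; 3 GB remain.
Put 93 GB in disk 3; 35 GB remain.
Put 16 GB in disk 3; 19 GB remain.
Put 126 GB in disk 4; 2 GB remain.
Put 86 GB in disk 5; 42 GB remain.
Put 52 GB in disk 6; 76 GB remain.
Put 124 GB in disk 7; 4 GB remain.
Put 67 GB in disk 6; 9 GB remain.
Put 30 GB in disk 5; 12 GB remain.
Put 59 GB in disk 8; 69 GB remain.
Put 89 GB in disk 9; 39 GB remain.
9 disks × 128 GB = 1152 GB; used 992 GB; unused 160 GB.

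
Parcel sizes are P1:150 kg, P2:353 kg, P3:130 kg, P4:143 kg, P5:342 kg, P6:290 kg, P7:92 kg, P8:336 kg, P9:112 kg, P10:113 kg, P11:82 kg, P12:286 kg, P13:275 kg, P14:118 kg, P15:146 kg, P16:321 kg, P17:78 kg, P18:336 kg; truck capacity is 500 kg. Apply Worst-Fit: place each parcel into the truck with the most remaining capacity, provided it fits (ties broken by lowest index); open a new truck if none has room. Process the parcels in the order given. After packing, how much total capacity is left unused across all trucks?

797

P1 (150 kg) → truck 1 (remaining 350 kg)
P2 (353 kg) → truck 2 (remaining 147 kg)
P3 (130 kg) → truck 1 (remaining 220 kg)
P4 (143 kg) → truck 1 (remaining 77 kg)
P5 (342 kg) → truck 3 (remaining 158 kg)
P6 (290 kg) → truck 4 (remaining 210 kg)
P7 (92 kg) → truck 4 (remaining 118 kg)
P8 (336 kg) → truck 5 (remaining 164 kg)
P9 (112 kg) → truck 5 (remaining 52 kg)
P10 (113 kg) → truck 3 (remaining 45 kg)
P11 (82 kg) → truck 2 (remaining 65 kg)
P12 (286 kg) → truck 6 (remaining 214 kg)
P13 (275 kg) → truck 7 (remaining 225 kg)
P14 (118 kg) → truck 7 (remaining 107 kg)
P15 (146 kg) → truck 6 (remaining 68 kg)
P16 (321 kg) → truck 8 (remaining 179 kg)
P17 (78 kg) → truck 8 (remaining 101 kg)
P18 (336 kg) → truck 9 (remaining 164 kg)
9 trucks × 500 kg = 4500 kg; used 3703 kg; unused 797 kg.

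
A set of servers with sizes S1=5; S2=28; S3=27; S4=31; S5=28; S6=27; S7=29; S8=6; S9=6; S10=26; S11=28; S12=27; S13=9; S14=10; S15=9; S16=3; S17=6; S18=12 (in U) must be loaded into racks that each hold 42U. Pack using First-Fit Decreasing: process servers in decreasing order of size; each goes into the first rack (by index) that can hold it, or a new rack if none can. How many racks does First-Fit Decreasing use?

Sorted descending: 31, 29, 28, 28, 28, 27, 27, 27, 26, 12, 10, 9, 9, 6, 6, 6, 5, 3.
Put 31U in rack 1; 11U remain.
Put 29U in rack 2; 13U remain.
Put 28U in rack 3; 14U remain.
Put 28U in rack 4; 14U remain.
Put 28U in rack 5; 14U remain.
Put 27U in rack 6; 15U remain.
Put 27U in rack 7; 15U remain.
Put 27U in rack 8; 15U remain.
Put 26U in rack 9; 16U remain.
Put 12U in rack 2; 1U remain.
Put 10U in rack 1; 1U remain.
Put 9U in rack 3; 5U remain.
Put 9U in rack 4; 5U remain.
Put 6U in rack 5; 8U remain.
Put 6U in rack 5; 2U remain.
Put 6U in rack 6; 9U remain.
Put 5U in rack 3; 0U remain.
Put 3U in rack 4; 2U remain.

9 racks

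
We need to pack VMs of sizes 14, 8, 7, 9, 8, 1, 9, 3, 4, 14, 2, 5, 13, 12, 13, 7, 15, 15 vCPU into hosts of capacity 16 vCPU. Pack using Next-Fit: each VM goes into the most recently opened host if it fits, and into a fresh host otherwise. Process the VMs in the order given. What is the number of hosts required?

13

host 1: place 14 vCPU, 2 vCPU left
host 2: place 8 vCPU, 8 vCPU left
host 2: place 7 vCPU, 1 vCPU left
host 3: place 9 vCPU, 7 vCPU left
host 4: place 8 vCPU, 8 vCPU left
host 4: place 1 vCPU, 7 vCPU left
host 5: place 9 vCPU, 7 vCPU left
host 5: place 3 vCPU, 4 vCPU left
host 5: place 4 vCPU, 0 vCPU left
host 6: place 14 vCPU, 2 vCPU left
host 6: place 2 vCPU, 0 vCPU left
host 7: place 5 vCPU, 11 vCPU left
host 8: place 13 vCPU, 3 vCPU left
host 9: place 12 vCPU, 4 vCPU left
host 10: place 13 vCPU, 3 vCPU left
host 11: place 7 vCPU, 9 vCPU left
host 12: place 15 vCPU, 1 vCPU left
host 13: place 15 vCPU, 1 vCPU left
Final hosts: [14] [8,7] [9] [8,1] [9,3,4] [14,2] [5] [13] [12] [13] [7] [15] [15].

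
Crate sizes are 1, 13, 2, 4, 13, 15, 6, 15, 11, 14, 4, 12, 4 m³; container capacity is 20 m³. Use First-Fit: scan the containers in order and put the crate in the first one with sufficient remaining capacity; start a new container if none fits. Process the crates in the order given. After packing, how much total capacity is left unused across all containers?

26

Put 1 m³ in container 1; 19 m³ remain.
Put 13 m³ in container 1; 6 m³ remain.
Put 2 m³ in container 1; 4 m³ remain.
Put 4 m³ in container 1; 0 m³ remain.
Put 13 m³ in container 2; 7 m³ remain.
Put 15 m³ in container 3; 5 m³ remain.
Put 6 m³ in container 2; 1 m³ remain.
Put 15 m³ in container 4; 5 m³ remain.
Put 11 m³ in container 5; 9 m³ remain.
Put 14 m³ in container 6; 6 m³ remain.
Put 4 m³ in container 3; 1 m³ remain.
Put 12 m³ in container 7; 8 m³ remain.
Put 4 m³ in container 4; 1 m³ remain.
7 containers × 20 m³ = 140 m³; used 114 m³; unused 26 m³.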